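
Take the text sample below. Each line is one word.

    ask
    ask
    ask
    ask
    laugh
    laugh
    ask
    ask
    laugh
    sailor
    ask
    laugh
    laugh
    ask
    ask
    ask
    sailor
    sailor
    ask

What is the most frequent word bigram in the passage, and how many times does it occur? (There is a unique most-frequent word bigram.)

"ask ask", 6 times

Bigram frequencies (highest first):
  ask ask: 6
  ask laugh: 3
  laugh laugh: 2
  laugh ask: 2
  sailor ask: 2
  laugh sailor: 1
  … (2 more, each ≤ 1)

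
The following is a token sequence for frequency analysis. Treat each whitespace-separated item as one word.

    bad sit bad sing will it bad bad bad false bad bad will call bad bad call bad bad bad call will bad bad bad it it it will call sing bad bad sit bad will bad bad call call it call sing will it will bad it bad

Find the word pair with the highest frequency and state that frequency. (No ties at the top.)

Bigram frequencies (highest first):
  bad bad: 10
  bad call: 3
  will bad: 3
  bad sit: 2
  sit bad: 2
  sing will: 2
  … (17 more, each ≤ 2)

"bad bad", 10 times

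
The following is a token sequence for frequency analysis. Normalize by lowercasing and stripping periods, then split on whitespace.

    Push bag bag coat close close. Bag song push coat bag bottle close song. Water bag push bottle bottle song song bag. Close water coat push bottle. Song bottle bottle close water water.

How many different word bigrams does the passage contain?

33 tokens → 32 bigram windows in total.
Repeated bigrams (each contributes count−1 duplicates):
  bottle bottle: 2
  bottle close: 2
  bottle song: 2
  close water: 2
  push bottle: 2
5 duplicate windows → 32 − 5 = 27 distinct.

27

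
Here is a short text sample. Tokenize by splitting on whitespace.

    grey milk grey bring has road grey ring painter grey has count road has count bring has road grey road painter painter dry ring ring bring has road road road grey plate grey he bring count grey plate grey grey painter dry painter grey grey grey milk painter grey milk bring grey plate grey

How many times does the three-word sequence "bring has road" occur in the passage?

3

Scanning the 52 overlapping trigram windows for "bring has road":
  position 4–6: bring has road
  position 16–18: bring has road
  position 26–28: bring has road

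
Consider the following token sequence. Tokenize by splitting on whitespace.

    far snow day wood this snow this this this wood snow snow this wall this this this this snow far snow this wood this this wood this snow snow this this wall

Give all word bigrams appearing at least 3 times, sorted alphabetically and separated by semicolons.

Bigram counts meeting the condition (at least 3 times):
  snow this: 4
  this snow: 3
  this this: 7
  this wood: 3
  wood this: 3

snow this; this snow; this this; this wood; wood this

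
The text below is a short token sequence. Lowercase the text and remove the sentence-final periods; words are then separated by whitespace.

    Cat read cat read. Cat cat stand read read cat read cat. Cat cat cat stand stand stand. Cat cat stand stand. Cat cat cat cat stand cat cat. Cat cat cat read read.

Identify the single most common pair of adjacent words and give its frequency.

Bigram frequencies (highest first):
  cat cat: 12
  cat read: 4
  read cat: 4
  cat stand: 4
  stand stand: 3
  stand cat: 3
  … (2 more, each ≤ 2)

"cat cat", 12 times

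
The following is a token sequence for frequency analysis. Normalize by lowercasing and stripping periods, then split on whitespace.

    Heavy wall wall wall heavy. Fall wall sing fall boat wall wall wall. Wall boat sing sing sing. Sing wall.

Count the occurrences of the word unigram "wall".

Scanning the 20 tokens for "wall":
  position 2: wall
  position 3: wall
  position 4: wall
  position 7: wall
  position 11: wall
  position 12: wall
  position 13: wall
  position 14: wall
  position 20: wall

9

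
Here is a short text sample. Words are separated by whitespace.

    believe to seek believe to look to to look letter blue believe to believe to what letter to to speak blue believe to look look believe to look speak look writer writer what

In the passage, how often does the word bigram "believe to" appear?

6

Scanning the 32 overlapping bigram windows for "believe to":
  position 1–2: believe to
  position 4–5: believe to
  position 12–13: believe to
  position 14–15: believe to
  position 22–23: believe to
  position 26–27: believe to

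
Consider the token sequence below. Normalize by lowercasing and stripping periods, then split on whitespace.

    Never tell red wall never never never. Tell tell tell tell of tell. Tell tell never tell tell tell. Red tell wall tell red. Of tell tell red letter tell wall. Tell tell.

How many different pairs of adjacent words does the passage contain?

15

33 tokens → 32 bigram windows in total.
Repeated bigrams (each contributes count−1 duplicates):
  tell tell: 9
  tell red: 4
  never tell: 3
  never never: 2
  of tell: 2
  tell wall: 2
  wall tell: 2
17 duplicate windows → 32 − 17 = 15 distinct.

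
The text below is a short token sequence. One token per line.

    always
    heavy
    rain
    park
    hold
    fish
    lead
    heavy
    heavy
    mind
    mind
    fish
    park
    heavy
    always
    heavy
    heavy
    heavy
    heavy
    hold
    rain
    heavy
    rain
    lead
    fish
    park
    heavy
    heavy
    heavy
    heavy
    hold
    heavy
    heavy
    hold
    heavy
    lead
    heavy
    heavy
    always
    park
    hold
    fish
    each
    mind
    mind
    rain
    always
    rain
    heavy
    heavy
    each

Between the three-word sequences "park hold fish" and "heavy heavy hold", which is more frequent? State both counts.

"park hold fish": 2 occurrences
"heavy heavy hold": 3 occurrences

"heavy heavy hold" (3 vs 2)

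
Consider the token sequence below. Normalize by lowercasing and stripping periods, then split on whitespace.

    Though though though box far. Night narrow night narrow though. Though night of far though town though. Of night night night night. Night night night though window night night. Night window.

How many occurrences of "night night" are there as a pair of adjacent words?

8

Scanning the 30 overlapping bigram windows for "night night":
  position 19–20: night night
  position 20–21: night night
  position 21–22: night night
  position 22–23: night night
  position 23–24: night night
  position 24–25: night night
  position 28–29: night night
  position 29–30: night night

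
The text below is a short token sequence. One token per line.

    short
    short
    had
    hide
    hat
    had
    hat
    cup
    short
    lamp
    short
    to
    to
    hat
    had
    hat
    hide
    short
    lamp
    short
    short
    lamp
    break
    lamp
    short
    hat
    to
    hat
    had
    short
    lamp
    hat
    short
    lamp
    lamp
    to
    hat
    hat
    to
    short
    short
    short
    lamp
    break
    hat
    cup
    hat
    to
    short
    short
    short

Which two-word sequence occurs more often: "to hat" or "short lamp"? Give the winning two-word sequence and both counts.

"to hat": 3 occurrences
"short lamp": 6 occurrences

"short lamp" (6 vs 3)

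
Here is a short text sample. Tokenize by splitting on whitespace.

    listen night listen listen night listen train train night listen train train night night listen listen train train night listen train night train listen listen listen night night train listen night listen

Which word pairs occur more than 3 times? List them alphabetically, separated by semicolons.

listen listen; listen night; listen train; night listen; train night

Bigram counts meeting the condition (more than 3 times):
  listen listen: 4
  listen night: 4
  listen train: 4
  night listen: 6
  train night: 4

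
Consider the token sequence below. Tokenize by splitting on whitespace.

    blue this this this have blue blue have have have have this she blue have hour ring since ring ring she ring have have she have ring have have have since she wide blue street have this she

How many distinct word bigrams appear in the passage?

27

38 tokens → 37 bigram windows in total.
Repeated bigrams (each contributes count−1 duplicates):
  have have: 6
  blue have: 2
  have this: 2
  ring have: 2
  this she: 2
  this this: 2
10 duplicate windows → 37 − 10 = 27 distinct.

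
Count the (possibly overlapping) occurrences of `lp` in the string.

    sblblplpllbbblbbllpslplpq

5

Sliding a length-2 window over the 25 characters (24 positions):
  position 5–6: lp
  position 7–8: lp
  position 18–19: lp
  position 21–22: lp
  position 23–24: lp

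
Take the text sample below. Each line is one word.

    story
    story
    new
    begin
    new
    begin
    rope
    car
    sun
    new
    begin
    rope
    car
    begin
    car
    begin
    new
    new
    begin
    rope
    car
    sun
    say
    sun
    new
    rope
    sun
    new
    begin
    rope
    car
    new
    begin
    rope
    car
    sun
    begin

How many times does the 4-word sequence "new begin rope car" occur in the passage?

Scanning the 34 overlapping 4-gram windows for "new begin rope car":
  position 5–8: new begin rope car
  position 10–13: new begin rope car
  position 18–21: new begin rope car
  position 28–31: new begin rope car
  position 32–35: new begin rope car

5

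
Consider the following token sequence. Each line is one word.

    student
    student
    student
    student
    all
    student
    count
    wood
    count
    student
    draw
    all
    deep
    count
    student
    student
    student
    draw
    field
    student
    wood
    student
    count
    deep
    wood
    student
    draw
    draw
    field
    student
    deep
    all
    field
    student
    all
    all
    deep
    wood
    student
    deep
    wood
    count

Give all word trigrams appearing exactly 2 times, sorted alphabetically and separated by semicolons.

deep wood student; draw field student

Trigram counts meeting the condition (exactly 2 times):
  deep wood student: 2
  draw field student: 2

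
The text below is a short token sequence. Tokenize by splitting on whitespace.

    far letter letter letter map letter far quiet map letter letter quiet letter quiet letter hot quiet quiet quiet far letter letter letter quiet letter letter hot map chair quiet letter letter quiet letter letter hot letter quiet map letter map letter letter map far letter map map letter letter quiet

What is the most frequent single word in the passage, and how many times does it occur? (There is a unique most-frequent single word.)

Unigram frequencies (highest first):
  letter: 24
  quiet: 11
  map: 8
  far: 4
  hot: 3
  chair: 1

"letter", 24 times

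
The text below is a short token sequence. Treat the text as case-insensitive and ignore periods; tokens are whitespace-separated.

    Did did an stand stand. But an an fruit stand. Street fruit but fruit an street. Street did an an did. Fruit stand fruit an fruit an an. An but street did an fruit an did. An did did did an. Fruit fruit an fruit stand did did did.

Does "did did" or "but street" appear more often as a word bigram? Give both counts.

"did did" (5 vs 1)

"did did": 5 occurrences
"but street": 1 occurrence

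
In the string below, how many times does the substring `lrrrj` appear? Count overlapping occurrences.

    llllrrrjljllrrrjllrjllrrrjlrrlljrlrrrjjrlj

Sliding a length-5 window over the 42 characters (38 positions):
  position 4–8: lrrrj
  position 12–16: lrrrj
  position 22–26: lrrrj
  position 34–38: lrrrj

4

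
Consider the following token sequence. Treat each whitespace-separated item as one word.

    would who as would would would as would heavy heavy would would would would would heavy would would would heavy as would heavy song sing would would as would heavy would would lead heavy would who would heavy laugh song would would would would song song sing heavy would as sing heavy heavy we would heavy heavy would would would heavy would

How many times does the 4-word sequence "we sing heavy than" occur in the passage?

Scanning the 59 overlapping 4-gram windows for "we sing heavy than":
  (none found)

0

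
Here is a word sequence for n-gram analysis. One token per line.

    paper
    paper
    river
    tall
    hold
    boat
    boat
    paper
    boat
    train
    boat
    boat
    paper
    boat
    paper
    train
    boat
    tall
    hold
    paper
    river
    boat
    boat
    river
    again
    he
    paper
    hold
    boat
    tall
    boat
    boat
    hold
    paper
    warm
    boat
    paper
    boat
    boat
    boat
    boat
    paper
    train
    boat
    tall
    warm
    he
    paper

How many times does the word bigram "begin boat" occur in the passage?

0

Scanning the 47 overlapping bigram windows for "begin boat":
  (none found)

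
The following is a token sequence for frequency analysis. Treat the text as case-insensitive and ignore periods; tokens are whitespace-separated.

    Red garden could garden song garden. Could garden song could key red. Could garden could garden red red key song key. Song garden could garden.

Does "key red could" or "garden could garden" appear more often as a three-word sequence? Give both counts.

"garden could garden" (4 vs 1)

"key red could": 1 occurrence
"garden could garden": 4 occurrences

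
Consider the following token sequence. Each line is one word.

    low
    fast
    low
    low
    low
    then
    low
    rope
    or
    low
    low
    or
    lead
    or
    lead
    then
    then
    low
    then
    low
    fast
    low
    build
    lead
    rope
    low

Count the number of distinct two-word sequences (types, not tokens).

26 tokens → 25 bigram windows in total.
Repeated bigrams (each contributes count−1 duplicates):
  low low: 3
  then low: 3
  fast low: 2
  low fast: 2
  low then: 2
  or lead: 2
8 duplicate windows → 25 − 8 = 17 distinct.

17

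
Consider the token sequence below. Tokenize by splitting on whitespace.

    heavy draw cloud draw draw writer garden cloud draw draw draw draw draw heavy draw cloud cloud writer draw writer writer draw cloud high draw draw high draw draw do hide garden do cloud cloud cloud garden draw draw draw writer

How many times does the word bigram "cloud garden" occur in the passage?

1

Scanning the 40 overlapping bigram windows for "cloud garden":
  position 36–37: cloud garden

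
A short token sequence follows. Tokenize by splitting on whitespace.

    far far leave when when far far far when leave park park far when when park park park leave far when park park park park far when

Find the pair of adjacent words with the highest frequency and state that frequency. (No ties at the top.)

"park park", 6 times

Bigram frequencies (highest first):
  park park: 6
  far when: 4
  far far: 3
  when when: 2
  park far: 2
  when park: 2
  … (7 more, each ≤ 1)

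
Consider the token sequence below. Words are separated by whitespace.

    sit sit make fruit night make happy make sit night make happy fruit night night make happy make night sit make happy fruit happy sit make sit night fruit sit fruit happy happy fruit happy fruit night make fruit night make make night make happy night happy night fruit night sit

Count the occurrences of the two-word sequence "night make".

6

Scanning the 50 overlapping bigram windows for "night make":
  position 5–6: night make
  position 10–11: night make
  position 15–16: night make
  position 37–38: night make
  position 40–41: night make
  position 43–44: night make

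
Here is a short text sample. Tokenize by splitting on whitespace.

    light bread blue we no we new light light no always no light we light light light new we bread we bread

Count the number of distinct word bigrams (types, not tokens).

22 tokens → 21 bigram windows in total.
Repeated bigrams (each contributes count−1 duplicates):
  light light: 3
  we bread: 2
3 duplicate windows → 21 − 3 = 18 distinct.

18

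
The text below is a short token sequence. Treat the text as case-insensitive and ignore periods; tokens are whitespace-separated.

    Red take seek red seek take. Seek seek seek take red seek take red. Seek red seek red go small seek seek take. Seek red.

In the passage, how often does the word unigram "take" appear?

Scanning the 25 tokens for "take":
  position 2: take
  position 6: take
  position 10: take
  position 13: take
  position 23: take

5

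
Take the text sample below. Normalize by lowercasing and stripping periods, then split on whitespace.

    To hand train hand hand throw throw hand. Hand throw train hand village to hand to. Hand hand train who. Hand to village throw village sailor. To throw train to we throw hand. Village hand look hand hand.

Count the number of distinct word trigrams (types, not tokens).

38 tokens → 36 trigram windows in total.
Repeated trigrams (each contributes count−1 duplicates):
  hand hand throw: 2
1 duplicate windows → 36 − 1 = 35 distinct.

35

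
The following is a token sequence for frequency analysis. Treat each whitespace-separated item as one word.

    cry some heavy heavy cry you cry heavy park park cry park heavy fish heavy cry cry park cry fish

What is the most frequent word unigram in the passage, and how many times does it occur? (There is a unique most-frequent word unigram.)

"cry", 7 times

Unigram frequencies (highest first):
  cry: 7
  heavy: 5
  park: 4
  fish: 2
  some: 1
  you: 1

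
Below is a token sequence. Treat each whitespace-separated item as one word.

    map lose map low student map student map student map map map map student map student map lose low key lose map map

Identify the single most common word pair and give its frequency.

Bigram frequencies (highest first):
  student map: 5
  map student: 4
  map map: 4
  map lose: 2
  lose map: 2
  map low: 1
  … (4 more, each ≤ 1)

"student map", 5 times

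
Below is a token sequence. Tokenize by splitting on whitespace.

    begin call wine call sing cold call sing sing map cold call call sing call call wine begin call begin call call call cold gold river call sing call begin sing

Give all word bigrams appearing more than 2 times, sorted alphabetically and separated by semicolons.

begin call; call call; call sing

Bigram counts meeting the condition (more than 2 times):
  begin call: 3
  call call: 4
  call sing: 4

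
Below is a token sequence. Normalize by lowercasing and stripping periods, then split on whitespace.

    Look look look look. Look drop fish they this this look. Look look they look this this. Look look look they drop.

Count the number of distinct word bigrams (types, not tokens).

11

22 tokens → 21 bigram windows in total.
Repeated bigrams (each contributes count−1 duplicates):
  look look: 8
  look they: 2
  this look: 2
  this this: 2
10 duplicate windows → 21 − 10 = 11 distinct.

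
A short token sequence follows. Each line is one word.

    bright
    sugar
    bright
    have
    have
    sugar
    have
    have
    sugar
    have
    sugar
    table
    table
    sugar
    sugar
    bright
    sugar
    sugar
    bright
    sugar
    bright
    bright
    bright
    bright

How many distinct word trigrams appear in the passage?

16

24 tokens → 22 trigram windows in total.
Repeated trigrams (each contributes count−1 duplicates):
  bright bright bright: 2
  bright sugar bright: 2
  have have sugar: 2
  have sugar have: 2
  sugar bright sugar: 2
  sugar sugar bright: 2
6 duplicate windows → 22 − 6 = 16 distinct.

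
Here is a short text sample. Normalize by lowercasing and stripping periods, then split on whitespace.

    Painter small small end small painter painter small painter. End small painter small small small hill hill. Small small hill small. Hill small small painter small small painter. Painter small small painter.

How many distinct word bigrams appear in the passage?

10

32 tokens → 31 bigram windows in total.
Repeated bigrams (each contributes count−1 duplicates):
  small small: 7
  small painter: 6
  painter small: 5
  hill small: 3
  small hill: 3
  end small: 2
  painter painter: 2
21 duplicate windows → 31 − 21 = 10 distinct.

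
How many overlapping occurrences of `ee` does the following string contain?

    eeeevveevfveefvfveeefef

Sliding a length-2 window over the 23 characters (22 positions):
  position 1–2: ee
  position 2–3: ee
  position 3–4: ee
  position 7–8: ee
  position 12–13: ee
  position 18–19: ee
  position 19–20: ee

7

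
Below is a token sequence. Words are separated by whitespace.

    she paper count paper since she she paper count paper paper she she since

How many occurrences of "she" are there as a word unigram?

5

Scanning the 14 tokens for "she":
  position 1: she
  position 6: she
  position 7: she
  position 12: she
  position 13: she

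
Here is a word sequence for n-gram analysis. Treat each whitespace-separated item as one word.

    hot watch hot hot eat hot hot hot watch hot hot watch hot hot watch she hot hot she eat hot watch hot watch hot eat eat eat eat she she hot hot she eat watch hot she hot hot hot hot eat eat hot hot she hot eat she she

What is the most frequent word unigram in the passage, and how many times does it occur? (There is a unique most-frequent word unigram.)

Unigram frequencies (highest first):
  hot: 25
  eat: 10
  she: 9
  watch: 7

"hot", 25 times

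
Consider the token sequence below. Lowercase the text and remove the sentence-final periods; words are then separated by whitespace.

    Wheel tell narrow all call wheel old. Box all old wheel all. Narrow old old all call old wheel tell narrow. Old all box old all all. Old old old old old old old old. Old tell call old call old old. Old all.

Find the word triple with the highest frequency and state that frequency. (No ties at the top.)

"old old old", 8 times

Trigram frequencies (highest first):
  old old old: 8
  wheel tell narrow: 2
  old old all: 2
  tell narrow all: 1
  narrow all call: 1
  all call wheel: 1
  … (27 more, each ≤ 1)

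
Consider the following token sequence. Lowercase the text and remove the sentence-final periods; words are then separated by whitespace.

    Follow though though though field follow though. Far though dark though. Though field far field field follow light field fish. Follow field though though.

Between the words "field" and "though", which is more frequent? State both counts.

"though" (9 vs 6)

"field": 6 occurrences
"though": 9 occurrences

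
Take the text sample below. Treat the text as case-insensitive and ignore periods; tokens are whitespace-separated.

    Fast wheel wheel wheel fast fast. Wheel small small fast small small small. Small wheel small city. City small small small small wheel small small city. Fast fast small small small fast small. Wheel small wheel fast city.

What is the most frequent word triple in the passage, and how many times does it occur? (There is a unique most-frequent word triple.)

"small small small", 5 times

Trigram frequencies (highest first):
  small small small: 5
  small wheel small: 3
  wheel small small: 2
  small small fast: 2
  small fast small: 2
  fast small small: 2
  … (19 more, each ≤ 2)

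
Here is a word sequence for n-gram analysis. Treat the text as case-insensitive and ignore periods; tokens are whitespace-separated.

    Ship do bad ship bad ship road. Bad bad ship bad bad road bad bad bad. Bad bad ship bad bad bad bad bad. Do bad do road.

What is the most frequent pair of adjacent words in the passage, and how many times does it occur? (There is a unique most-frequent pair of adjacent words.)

Bigram frequencies (highest first):
  bad bad: 10
  bad ship: 4
  ship bad: 3
  do bad: 2
  road bad: 2
  bad do: 2
  … (4 more, each ≤ 1)

"bad bad", 10 times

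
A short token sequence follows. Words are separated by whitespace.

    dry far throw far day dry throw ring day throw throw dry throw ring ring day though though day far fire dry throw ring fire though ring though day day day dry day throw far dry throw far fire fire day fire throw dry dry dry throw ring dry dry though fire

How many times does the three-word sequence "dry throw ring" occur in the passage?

4

Scanning the 50 overlapping trigram windows for "dry throw ring":
  position 6–8: dry throw ring
  position 12–14: dry throw ring
  position 22–24: dry throw ring
  position 46–48: dry throw ring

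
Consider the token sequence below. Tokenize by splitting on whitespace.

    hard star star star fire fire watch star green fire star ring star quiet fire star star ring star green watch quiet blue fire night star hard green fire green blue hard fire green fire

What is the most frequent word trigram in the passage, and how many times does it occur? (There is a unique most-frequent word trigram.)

"star ring star", 2 times

Trigram frequencies (highest first):
  star ring star: 2
  hard star star: 1
  star star star: 1
  star star fire: 1
  star fire fire: 1
  fire fire watch: 1
  … (26 more, each ≤ 1)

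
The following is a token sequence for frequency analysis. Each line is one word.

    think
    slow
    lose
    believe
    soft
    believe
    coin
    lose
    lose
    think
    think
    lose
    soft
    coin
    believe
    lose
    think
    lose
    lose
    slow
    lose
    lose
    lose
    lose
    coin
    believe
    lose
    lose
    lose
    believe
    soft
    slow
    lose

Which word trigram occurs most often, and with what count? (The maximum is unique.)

Trigram frequencies (highest first):
  lose lose lose: 3
  lose believe soft: 2
  coin believe lose: 2
  think slow lose: 1
  slow lose believe: 1
  believe soft believe: 1
  … (21 more, each ≤ 1)

"lose lose lose", 3 times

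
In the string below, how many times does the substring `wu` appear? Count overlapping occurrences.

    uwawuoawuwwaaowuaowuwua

5

Sliding a length-2 window over the 23 characters (22 positions):
  position 4–5: wu
  position 8–9: wu
  position 15–16: wu
  position 19–20: wu
  position 21–22: wu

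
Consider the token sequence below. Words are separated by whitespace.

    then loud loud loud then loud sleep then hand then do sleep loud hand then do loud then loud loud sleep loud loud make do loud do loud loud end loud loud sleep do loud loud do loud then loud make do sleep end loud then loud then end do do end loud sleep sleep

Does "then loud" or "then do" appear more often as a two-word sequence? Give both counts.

"then loud": 5 occurrences
"then do": 2 occurrences

"then loud" (5 vs 2)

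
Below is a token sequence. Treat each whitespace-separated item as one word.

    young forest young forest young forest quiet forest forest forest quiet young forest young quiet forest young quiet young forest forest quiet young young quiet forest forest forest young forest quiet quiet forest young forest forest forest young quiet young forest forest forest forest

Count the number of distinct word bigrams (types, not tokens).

44 tokens → 43 bigram windows in total.
Repeated bigrams (each contributes count−1 duplicates):
  forest forest: 10
  young forest: 8
  forest young: 7
  forest quiet: 4
  quiet forest: 4
  quiet young: 4
  young quiet: 4
34 duplicate windows → 43 − 34 = 9 distinct.

9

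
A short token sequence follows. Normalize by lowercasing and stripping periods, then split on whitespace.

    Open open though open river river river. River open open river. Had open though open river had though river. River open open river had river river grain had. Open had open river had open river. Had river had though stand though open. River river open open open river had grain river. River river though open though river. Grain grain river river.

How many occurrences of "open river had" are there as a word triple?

6

Scanning the 59 overlapping trigram windows for "open river had":
  position 10–12: open river had
  position 15–17: open river had
  position 22–24: open river had
  position 31–33: open river had
  position 34–36: open river had
  position 47–49: open river had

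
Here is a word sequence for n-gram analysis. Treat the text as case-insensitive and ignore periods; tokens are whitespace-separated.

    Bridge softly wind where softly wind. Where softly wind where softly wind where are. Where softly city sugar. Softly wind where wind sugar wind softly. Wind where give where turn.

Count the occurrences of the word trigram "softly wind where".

Scanning the 28 overlapping trigram windows for "softly wind where":
  position 2–4: softly wind where
  position 5–7: softly wind where
  position 8–10: softly wind where
  position 11–13: softly wind where
  position 19–21: softly wind where
  position 25–27: softly wind where

6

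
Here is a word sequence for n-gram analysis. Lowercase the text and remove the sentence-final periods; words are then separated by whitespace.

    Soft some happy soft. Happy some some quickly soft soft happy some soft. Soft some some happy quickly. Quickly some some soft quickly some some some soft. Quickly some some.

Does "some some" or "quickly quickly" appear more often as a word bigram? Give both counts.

"some some": 6 occurrences
"quickly quickly": 1 occurrence

"some some" (6 vs 1)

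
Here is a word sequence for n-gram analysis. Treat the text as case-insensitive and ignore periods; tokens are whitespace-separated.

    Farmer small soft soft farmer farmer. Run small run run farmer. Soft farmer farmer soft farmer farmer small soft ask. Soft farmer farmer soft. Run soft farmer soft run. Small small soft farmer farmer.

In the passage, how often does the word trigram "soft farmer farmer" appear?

Scanning the 32 overlapping trigram windows for "soft farmer farmer":
  position 4–6: soft farmer farmer
  position 12–14: soft farmer farmer
  position 15–17: soft farmer farmer
  position 21–23: soft farmer farmer
  position 32–34: soft farmer farmer

5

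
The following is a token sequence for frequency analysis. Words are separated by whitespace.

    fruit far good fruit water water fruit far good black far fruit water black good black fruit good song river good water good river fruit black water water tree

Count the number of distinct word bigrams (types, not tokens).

23

29 tokens → 28 bigram windows in total.
Repeated bigrams (each contributes count−1 duplicates):
  far good: 2
  fruit far: 2
  fruit water: 2
  good black: 2
  water water: 2
5 duplicate windows → 28 − 5 = 23 distinct.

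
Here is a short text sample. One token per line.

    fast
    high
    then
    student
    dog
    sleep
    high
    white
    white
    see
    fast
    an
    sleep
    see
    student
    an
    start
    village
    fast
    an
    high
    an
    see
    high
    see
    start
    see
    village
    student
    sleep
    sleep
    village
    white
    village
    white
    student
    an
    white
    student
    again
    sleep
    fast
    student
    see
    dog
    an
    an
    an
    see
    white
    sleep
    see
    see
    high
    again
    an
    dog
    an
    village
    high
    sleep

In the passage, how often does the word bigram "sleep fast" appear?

Scanning the 60 overlapping bigram windows for "sleep fast":
  position 41–42: sleep fast

1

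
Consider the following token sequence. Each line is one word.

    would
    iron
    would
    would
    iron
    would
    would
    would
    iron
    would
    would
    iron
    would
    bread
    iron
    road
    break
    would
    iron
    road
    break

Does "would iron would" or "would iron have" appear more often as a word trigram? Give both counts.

"would iron would" (4 vs 0)

"would iron would": 4 occurrences
"would iron have": 0 occurrences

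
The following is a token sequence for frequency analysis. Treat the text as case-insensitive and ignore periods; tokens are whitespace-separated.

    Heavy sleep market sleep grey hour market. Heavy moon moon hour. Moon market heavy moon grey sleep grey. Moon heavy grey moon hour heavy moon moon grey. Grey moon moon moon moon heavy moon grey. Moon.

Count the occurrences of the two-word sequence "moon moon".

5

Scanning the 35 overlapping bigram windows for "moon moon":
  position 9–10: moon moon
  position 25–26: moon moon
  position 29–30: moon moon
  position 30–31: moon moon
  position 31–32: moon moon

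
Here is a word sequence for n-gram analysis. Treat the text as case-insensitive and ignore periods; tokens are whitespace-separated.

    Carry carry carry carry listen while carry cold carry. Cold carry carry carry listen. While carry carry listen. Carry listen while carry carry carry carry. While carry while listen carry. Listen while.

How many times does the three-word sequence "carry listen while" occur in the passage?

4

Scanning the 30 overlapping trigram windows for "carry listen while":
  position 4–6: carry listen while
  position 13–15: carry listen while
  position 19–21: carry listen while
  position 30–32: carry listen while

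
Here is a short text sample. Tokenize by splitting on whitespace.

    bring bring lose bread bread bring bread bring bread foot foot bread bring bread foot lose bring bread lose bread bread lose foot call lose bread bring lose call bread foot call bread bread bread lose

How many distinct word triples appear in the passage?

36 tokens → 34 trigram windows in total.
Repeated trigrams (each contributes count−1 duplicates):
  bread bring bread: 3
  bread bread lose: 2
  bring bread foot: 2
  lose bread bread: 2
5 duplicate windows → 34 − 5 = 29 distinct.

29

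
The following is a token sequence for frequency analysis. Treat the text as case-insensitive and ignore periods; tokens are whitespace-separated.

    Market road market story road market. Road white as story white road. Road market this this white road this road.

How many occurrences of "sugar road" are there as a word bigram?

0

Scanning the 19 overlapping bigram windows for "sugar road":
  (none found)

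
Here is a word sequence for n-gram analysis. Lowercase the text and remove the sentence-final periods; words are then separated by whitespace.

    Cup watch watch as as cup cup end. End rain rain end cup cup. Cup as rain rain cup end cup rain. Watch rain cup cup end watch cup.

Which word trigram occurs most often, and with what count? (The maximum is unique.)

"cup cup end", 2 times

Trigram frequencies (highest first):
  cup cup end: 2
  cup watch watch: 1
  watch watch as: 1
  watch as as: 1
  as as cup: 1
  as cup cup: 1
  … (20 more, each ≤ 1)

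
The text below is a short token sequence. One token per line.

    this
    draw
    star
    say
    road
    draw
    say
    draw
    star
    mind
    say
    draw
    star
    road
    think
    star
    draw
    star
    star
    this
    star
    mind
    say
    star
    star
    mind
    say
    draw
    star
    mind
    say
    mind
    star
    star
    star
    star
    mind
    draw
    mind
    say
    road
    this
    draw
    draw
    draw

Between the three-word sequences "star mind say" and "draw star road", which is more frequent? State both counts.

"star mind say": 4 occurrences
"draw star road": 1 occurrence

"star mind say" (4 vs 1)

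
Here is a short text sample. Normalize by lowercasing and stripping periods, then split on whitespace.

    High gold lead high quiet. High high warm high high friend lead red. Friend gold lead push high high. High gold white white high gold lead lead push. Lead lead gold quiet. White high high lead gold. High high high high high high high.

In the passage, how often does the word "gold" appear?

Scanning the 44 tokens for "gold":
  position 2: gold
  position 15: gold
  position 21: gold
  position 25: gold
  position 31: gold
  position 37: gold

6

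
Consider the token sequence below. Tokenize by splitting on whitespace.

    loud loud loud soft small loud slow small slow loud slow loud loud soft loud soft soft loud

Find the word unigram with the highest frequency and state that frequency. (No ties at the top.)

Unigram frequencies (highest first):
  loud: 9
  soft: 4
  slow: 3
  small: 2

"loud", 9 times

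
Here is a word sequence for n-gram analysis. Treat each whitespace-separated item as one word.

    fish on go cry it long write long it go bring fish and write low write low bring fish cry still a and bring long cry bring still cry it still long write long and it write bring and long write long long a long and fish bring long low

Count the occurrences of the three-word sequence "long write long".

3

Scanning the 48 overlapping trigram windows for "long write long":
  position 6–8: long write long
  position 32–34: long write long
  position 40–42: long write long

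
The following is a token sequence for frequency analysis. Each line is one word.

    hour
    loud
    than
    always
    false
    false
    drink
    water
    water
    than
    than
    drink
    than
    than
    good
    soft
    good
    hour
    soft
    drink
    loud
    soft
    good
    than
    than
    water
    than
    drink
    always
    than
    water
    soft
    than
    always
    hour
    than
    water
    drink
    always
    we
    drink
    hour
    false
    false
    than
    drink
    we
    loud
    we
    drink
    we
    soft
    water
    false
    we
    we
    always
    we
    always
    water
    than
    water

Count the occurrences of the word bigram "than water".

Scanning the 61 overlapping bigram windows for "than water":
  position 25–26: than water
  position 30–31: than water
  position 36–37: than water
  position 61–62: than water

4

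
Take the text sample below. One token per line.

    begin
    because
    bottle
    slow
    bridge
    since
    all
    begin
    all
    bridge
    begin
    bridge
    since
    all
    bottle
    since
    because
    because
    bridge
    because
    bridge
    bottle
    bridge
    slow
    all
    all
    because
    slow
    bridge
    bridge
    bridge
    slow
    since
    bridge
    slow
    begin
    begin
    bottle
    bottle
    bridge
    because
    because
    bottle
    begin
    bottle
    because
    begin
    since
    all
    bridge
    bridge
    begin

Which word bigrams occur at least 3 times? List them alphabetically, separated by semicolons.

bridge bridge; bridge slow; since all

Bigram counts meeting the condition (at least 3 times):
  bridge bridge: 3
  bridge slow: 3
  since all: 3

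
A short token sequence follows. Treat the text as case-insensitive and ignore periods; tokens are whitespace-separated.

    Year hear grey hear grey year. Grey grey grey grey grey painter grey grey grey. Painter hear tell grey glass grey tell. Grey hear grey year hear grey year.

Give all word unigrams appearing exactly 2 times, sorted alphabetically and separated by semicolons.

Unigram counts meeting the condition (exactly 2 times):
  painter: 2
  tell: 2

painter; tell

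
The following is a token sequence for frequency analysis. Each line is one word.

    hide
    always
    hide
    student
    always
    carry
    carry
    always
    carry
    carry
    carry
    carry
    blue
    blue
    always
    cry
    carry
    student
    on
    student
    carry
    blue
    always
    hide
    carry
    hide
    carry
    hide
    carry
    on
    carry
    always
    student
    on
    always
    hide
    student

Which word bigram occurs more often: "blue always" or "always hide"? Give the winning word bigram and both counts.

"always hide" (3 vs 2)

"blue always": 2 occurrences
"always hide": 3 occurrences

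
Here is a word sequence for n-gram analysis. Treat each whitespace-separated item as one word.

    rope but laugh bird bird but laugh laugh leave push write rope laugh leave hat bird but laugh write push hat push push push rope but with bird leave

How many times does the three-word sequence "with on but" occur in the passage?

Scanning the 27 overlapping trigram windows for "with on but":
  (none found)

0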